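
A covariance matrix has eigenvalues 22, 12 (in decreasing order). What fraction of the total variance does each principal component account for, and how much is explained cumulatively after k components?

Step 1 — total variance = trace(Sigma) = Σ λ_i = 22 + 12 = 34.

Step 2 — fraction explained by component i = λ_i / Σ λ:
  PC1: 22/34 = 0.6471
  PC2: 12/34 = 0.3529

Step 3 — cumulative fraction after k components = (λ_1 + ... + λ_k) / Σ λ:
  k = 1: 22/34 = 0.6471
  k = 2: (22 + 12)/34 = 34/34 = 1

Summary (fraction, with percent):

explained: PC1 0.6471 (64.71%), PC2 0.3529 (35.29%);  cumulative: 0.6471, 1


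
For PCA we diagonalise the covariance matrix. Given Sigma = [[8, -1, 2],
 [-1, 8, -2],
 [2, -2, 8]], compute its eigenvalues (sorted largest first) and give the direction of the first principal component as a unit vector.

Step 1 — characteristic polynomial p(λ) = det(λI - Sigma) = λ³ - tr·λ² + c_1·λ - det, where tr = trace, c_1 = sum of the principal 2×2 minors, det = det(Sigma):
  tr = 8 + 8 + 8 = 24,
  c_1 = (8·8 - (-1)²) + (8·8 - (2)²) + (8·8 - (-2)²) = 63 + 60 + 60 = 183,
  det = 8·(8·8 - (-2)²) - (-1)·((-1)·8 - (-2)·(2)) + (2)·((-1)·(-2) - 8·(2)) = 8·(60) - (-1)·(-4) + (2)·(-14) = 448.
  So p(λ) = λ³ - 24λ² + 183λ - 448.
Step 2 — look for an integer root (rational root theorem: any rational root is an integer divisor of 448). Testing λ = 7:
  p(7) = 343 - 1176 + 1281 - 448 = 0  ✓
  Dividing out (λ - 7): p(λ) = (λ - 7)(λ² - 17λ + 64).
Step 3 — remaining eigenvalues from the quadratic λ² - 17λ + 64 = 0:
  Δ = 17² - 4·64 = 289 - 256 = 33,  λ = (17 ± √33)/2 = (17 ± 5.7446)/2 ≈ 11.3723 or 5.6277.
  Sorted: λ_1 = 11.3723,  λ_2 = 7,  λ_3 = 5.6277  (check: sum = 24 = tr ✓).

Step 4 — unit eigenvector for λ_1 ≈ 11.3723: v spans the null space of (Sigma - λ_1 I), whose rows are
  r_1 = (-3.3723, -1, 2),  r_2 = (-1, -3.3723, -2),  r_3 = (2, -2, -3.3723).
  v is orthogonal to every row, so take v ∝ r_1 × r_2 = ((-1)·(-2) - (2)·(-3.3723), (2)·(-1) - (-3.3723)·(-2), (-3.3723)·(-3.3723) - (-1)·(-1)) ≈ (8.7446, -8.7446, 10.3723).
  Let u = (8.7446, -8.7446, 10.3723).
  ||u|| = √((8.7446)² + (-8.7446)² + (10.3723)²) = √(260.519) ≈ 16.1406,  v_1 = u/||u|| ≈ (0.5418, -0.5418, 0.6426) (||v_1|| = 1).

λ_1 = 11.3723,  λ_2 = 7,  λ_3 = 5.6277;  v_1 ≈ (0.5418, -0.5418, 0.6426)


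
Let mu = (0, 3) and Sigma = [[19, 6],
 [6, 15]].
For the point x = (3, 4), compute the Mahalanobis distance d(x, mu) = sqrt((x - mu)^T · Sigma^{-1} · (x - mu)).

Step 1 — centre the observation: (x - mu) = (3, 1).

Step 2 — invert Sigma. det(Sigma) = 19·15 - (6)² = 249.
  Sigma^{-1} = (1/det) · [[d, -b], [-b, a]] = [[0.0602, -0.0241],
 [-0.0241, 0.0763]].

Step 3 — form the quadratic (x - mu)^T · Sigma^{-1} · (x - mu):
  Sigma^{-1} · (x - mu) = (0.1566, 0.004).
  (x - mu)^T · [Sigma^{-1} · (x - mu)] = (3)·(0.1566) + (1)·(0.004) = 0.4739.

Step 4 — take square root: d = √(0.4739) ≈ 0.6884.

d(x, mu) = √(0.4739) ≈ 0.6884


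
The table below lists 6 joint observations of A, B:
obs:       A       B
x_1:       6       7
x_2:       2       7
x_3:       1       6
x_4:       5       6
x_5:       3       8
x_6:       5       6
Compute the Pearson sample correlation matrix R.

Step 1 — column means:
  mean(A) = (6 + 2 + 1 + 5 + 3 + 5) / 6 = 22/6 = 3.6667
  mean(B) = (7 + 7 + 6 + 6 + 8 + 6) / 6 = 40/6 = 6.6667

Step 2 — sample variances and covariances s[i,j] = (1/(n-1)) · Σ_k (x_{k,i} - mean_i) · (x_{k,j} - mean_j), with n-1 = 5:
  s[A,A] = ((2.3333)·(2.3333) + (-1.6667)·(-1.6667) + (-2.6667)·(-2.6667) + (1.3333)·(1.3333) + (-0.6667)·(-0.6667) + (1.3333)·(1.3333)) / 5 = 19.3333/5 = 3.8667
  s[A,B] = ((2.3333)·(0.3333) + (-1.6667)·(0.3333) + (-2.6667)·(-0.6667) + (1.3333)·(-0.6667) + (-0.6667)·(1.3333) + (1.3333)·(-0.6667)) / 5 = -0.6667/5 = -0.1333
  s[B,B] = ((0.3333)·(0.3333) + (0.3333)·(0.3333) + (-0.6667)·(-0.6667) + (-0.6667)·(-0.6667) + (1.3333)·(1.3333) + (-0.6667)·(-0.6667)) / 5 = 3.3333/5 = 0.6667
  Sample standard deviations s_i = √(s[i,i]):
  s(A) = √(3.8667) = 1.9664
  s(B) = √(0.6667) = 0.8165

Step 3 — r_{ij} = s_{ij} / (s_i · s_j):
  r[A,A] = 1 (diagonal).
  r[A,B] = -0.1333 / (1.9664 · 0.8165) = -0.1333 / 1.6055 = -0.083
  r[B,B] = 1 (diagonal).

R is symmetric with unit diagonal. Assembling:

R = [[1, -0.083],
 [-0.083, 1]]


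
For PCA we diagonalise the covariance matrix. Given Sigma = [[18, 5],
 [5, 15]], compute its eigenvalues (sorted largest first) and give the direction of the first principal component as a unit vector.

Step 1 — characteristic polynomial of 2×2 Sigma:
  det(Sigma - λI) = λ² - trace · λ + det = 0.
  trace = 18 + 15 = 33, det = 18·15 - (5)² = 245.
Step 2 — discriminant:
  Δ = trace² - 4·det = 1089 - 980 = 109.
Step 3 — eigenvalues:
  λ = (trace ± √Δ)/2 = (33 ± 10.4403)/2,
  λ_1 = 21.7202,  λ_2 = 11.2798.

Step 4 — unit eigenvector for λ_1: solve (Sigma - λ_1 I)v = 0. First row:
  (18 - 21.7202)·v_x + (5)·v_y = 0, i.e. (-3.7202)·v_x + (5)·v_y = 0,
  so v ∝ (b, λ_1 - a) = (5, 3.7202) = u.
  ||u|| = √((5)² + (3.7202)²) = √(38.8395) ≈ 6.2321,
  v_1 = u/||u|| ≈ (0.8023, 0.5969) (||v_1|| = 1).

λ_1 = 21.7202,  λ_2 = 11.2798;  v_1 ≈ (0.8023, 0.5969)


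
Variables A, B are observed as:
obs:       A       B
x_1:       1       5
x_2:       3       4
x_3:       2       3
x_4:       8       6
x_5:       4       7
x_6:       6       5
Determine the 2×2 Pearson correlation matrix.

Step 1 — column means:
  mean(A) = (1 + 3 + 2 + 8 + 4 + 6) / 6 = 24/6 = 4
  mean(B) = (5 + 4 + 3 + 6 + 7 + 5) / 6 = 30/6 = 5

Step 2 — sample variances and covariances s[i,j] = (1/(n-1)) · Σ_k (x_{k,i} - mean_i) · (x_{k,j} - mean_j), with n-1 = 5:
  s[A,A] = ((-3)·(-3) + (-1)·(-1) + (-2)·(-2) + (4)·(4) + (0)·(0) + (2)·(2)) / 5 = 34/5 = 6.8
  s[A,B] = ((-3)·(0) + (-1)·(-1) + (-2)·(-2) + (4)·(1) + (0)·(2) + (2)·(0)) / 5 = 9/5 = 1.8
  s[B,B] = ((0)·(0) + (-1)·(-1) + (-2)·(-2) + (1)·(1) + (2)·(2) + (0)·(0)) / 5 = 10/5 = 2
  Sample standard deviations s_i = √(s[i,i]):
  s(A) = √(6.8) = 2.6077
  s(B) = √(2) = 1.4142

Step 3 — r_{ij} = s_{ij} / (s_i · s_j):
  r[A,A] = 1 (diagonal).
  r[A,B] = 1.8 / (2.6077 · 1.4142) = 1.8 / 3.6878 = 0.4881
  r[B,B] = 1 (diagonal).

R is symmetric with unit diagonal. Assembling:

R = [[1, 0.4881],
 [0.4881, 1]]


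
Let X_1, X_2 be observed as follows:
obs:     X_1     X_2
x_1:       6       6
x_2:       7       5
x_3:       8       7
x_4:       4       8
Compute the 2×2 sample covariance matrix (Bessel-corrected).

Step 1 — column means:
  mean(X_1) = (6 + 7 + 8 + 4) / 4 = 25/4 = 6.25
  mean(X_2) = (6 + 5 + 7 + 8) / 4 = 26/4 = 6.5

Step 2 — sample covariance S[i,j] = (1/(n-1)) · Σ_k (x_{k,i} - mean_i) · (x_{k,j} - mean_j), with n-1 = 3.
  S[X_1,X_1] = ((-0.25)·(-0.25) + (0.75)·(0.75) + (1.75)·(1.75) + (-2.25)·(-2.25)) / 3 = 8.75/3 = 2.9167
  S[X_1,X_2] = ((-0.25)·(-0.5) + (0.75)·(-1.5) + (1.75)·(0.5) + (-2.25)·(1.5)) / 3 = -3.5/3 = -1.1667
  S[X_2,X_2] = ((-0.5)·(-0.5) + (-1.5)·(-1.5) + (0.5)·(0.5) + (1.5)·(1.5)) / 3 = 5/3 = 1.6667

S is symmetric (S[j,i] = S[i,j]). Assembling:

S = [[2.9167, -1.1667],
 [-1.1667, 1.6667]]


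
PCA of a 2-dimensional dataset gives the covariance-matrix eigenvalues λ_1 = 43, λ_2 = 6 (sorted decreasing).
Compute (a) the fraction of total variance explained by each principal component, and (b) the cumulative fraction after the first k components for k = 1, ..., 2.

Step 1 — total variance = trace(Sigma) = Σ λ_i = 43 + 6 = 49.

Step 2 — fraction explained by component i = λ_i / Σ λ:
  PC1: 43/49 = 0.8776
  PC2: 6/49 = 0.1224

Step 3 — cumulative fraction after k components = (λ_1 + ... + λ_k) / Σ λ:
  k = 1: 43/49 = 0.8776
  k = 2: (43 + 6)/49 = 49/49 = 1

Summary (fraction, with percent):

explained: PC1 0.8776 (87.76%), PC2 0.1224 (12.24%);  cumulative: 0.8776, 1


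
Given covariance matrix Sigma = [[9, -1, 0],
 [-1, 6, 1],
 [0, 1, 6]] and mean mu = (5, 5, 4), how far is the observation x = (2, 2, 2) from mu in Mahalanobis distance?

Step 1 — centre the observation: (x - mu) = (-3, -3, -2).

Step 2 — invert Sigma (cofactor / det for 3×3, or solve directly):
  Sigma^{-1} = [[0.1133, 0.0194, -0.0032],
 [0.0194, 0.1748, -0.0291],
 [-0.0032, -0.0291, 0.1715]].

Step 3 — form the quadratic (x - mu)^T · Sigma^{-1} · (x - mu):
  Sigma^{-1} · (x - mu) = (-0.3916, -0.5243, -0.246).
  (x - mu)^T · [Sigma^{-1} · (x - mu)] = (-3)·(-0.3916) + (-3)·(-0.5243) + (-2)·(-0.246) = 3.2395.

Step 4 — take square root: d = √(3.2395) ≈ 1.7999.

d(x, mu) = √(3.2395) ≈ 1.7999


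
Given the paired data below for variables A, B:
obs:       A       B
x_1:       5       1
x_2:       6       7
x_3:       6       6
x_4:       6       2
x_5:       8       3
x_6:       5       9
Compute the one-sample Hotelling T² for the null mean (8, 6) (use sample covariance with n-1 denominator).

Step 1 — sample mean vector:
  mean(A) = (5 + 6 + 6 + 6 + 8 + 5) / 6 = 36/6 = 6
  mean(B) = (1 + 7 + 6 + 2 + 3 + 9) / 6 = 28/6 = 4.6667
  x̄ = (6, 4.6667),  deviation x̄ - mu_0 = (6, 4.6667) - (8, 6) = (-2, -1.3333).

Step 2 — sample covariance matrix, S[i,j] = (1/(n-1)) · Σ_k (x_{k,i} - mean_i) · (x_{k,j} - mean_j), divisor n-1 = 5:
  S[A,A] = ((-1)·(-1) + (0)·(0) + (0)·(0) + (0)·(0) + (2)·(2) + (-1)·(-1)) / 5 = 6/5 = 1.2
  S[A,B] = ((-1)·(-3.6667) + (0)·(2.3333) + (0)·(1.3333) + (0)·(-2.6667) + (2)·(-1.6667) + (-1)·(4.3333)) / 5 = -4/5 = -0.8
  S[B,B] = ((-3.6667)·(-3.6667) + (2.3333)·(2.3333) + (1.3333)·(1.3333) + (-2.6667)·(-2.6667) + (-1.6667)·(-1.6667) + (4.3333)·(4.3333)) / 5 = 49.3333/5 = 9.8667
  S = [[1.2, -0.8],
 [-0.8, 9.8667]].

Step 3 — invert S. det(S) = 1.2·9.8667 - (-0.8)² = 11.2.
  S^{-1} = (1/det) · [[d, -b], [-b, a]] = [[0.881, 0.0714],
 [0.0714, 0.1071]].

Step 4 — quadratic form (x̄ - mu_0)^T · S^{-1} · (x̄ - mu_0):
  S^{-1} · (x̄ - mu_0) = (-1.8571, -0.2857),
  (x̄ - mu_0)^T · [...] = (-2)·(-1.8571) + (-1.3333)·(-0.2857) = 4.0952.

Step 5 — scale by n: T² = 6 · 4.0952 = 24.5714.

T² ≈ 24.5714


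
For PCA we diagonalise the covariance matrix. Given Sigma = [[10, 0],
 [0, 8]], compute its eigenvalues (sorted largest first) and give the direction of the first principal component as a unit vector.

Step 1 — characteristic polynomial of 2×2 Sigma:
  det(Sigma - λI) = λ² - trace · λ + det = 0.
  trace = 10 + 8 = 18, det = 10·8 - (0)² = 80.
Step 2 — discriminant:
  Δ = trace² - 4·det = 324 - 320 = 4.
Step 3 — eigenvalues:
  λ = (trace ± √Δ)/2 = (18 ± 2)/2,
  λ_1 = 10,  λ_2 = 8.

Step 4 — unit eigenvector for λ_1: Sigma is diagonal, so its eigenvectors are the coordinate axes. λ_1 = 10 is the diagonal entry on the first coordinate axis, hence
  v_1 = (1, 0) (||v_1|| = 1).

λ_1 = 10,  λ_2 = 8;  v_1 ≈ (1, 0)


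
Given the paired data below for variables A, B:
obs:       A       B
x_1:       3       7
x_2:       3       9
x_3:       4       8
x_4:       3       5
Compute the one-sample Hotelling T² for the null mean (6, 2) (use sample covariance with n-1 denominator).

Step 1 — sample mean vector:
  mean(A) = (3 + 3 + 4 + 3) / 4 = 13/4 = 3.25
  mean(B) = (7 + 9 + 8 + 5) / 4 = 29/4 = 7.25
  x̄ = (3.25, 7.25),  deviation x̄ - mu_0 = (3.25, 7.25) - (6, 2) = (-2.75, 5.25).

Step 2 — sample covariance matrix, S[i,j] = (1/(n-1)) · Σ_k (x_{k,i} - mean_i) · (x_{k,j} - mean_j), divisor n-1 = 3:
  S[A,A] = ((-0.25)·(-0.25) + (-0.25)·(-0.25) + (0.75)·(0.75) + (-0.25)·(-0.25)) / 3 = 0.75/3 = 0.25
  S[A,B] = ((-0.25)·(-0.25) + (-0.25)·(1.75) + (0.75)·(0.75) + (-0.25)·(-2.25)) / 3 = 0.75/3 = 0.25
  S[B,B] = ((-0.25)·(-0.25) + (1.75)·(1.75) + (0.75)·(0.75) + (-2.25)·(-2.25)) / 3 = 8.75/3 = 2.9167
  S = [[0.25, 0.25],
 [0.25, 2.9167]].

Step 3 — invert S. det(S) = 0.25·2.9167 - (0.25)² = 0.6667.
  S^{-1} = (1/det) · [[d, -b], [-b, a]] = [[4.375, -0.375],
 [-0.375, 0.375]].

Step 4 — quadratic form (x̄ - mu_0)^T · S^{-1} · (x̄ - mu_0):
  S^{-1} · (x̄ - mu_0) = (-14, 3),
  (x̄ - mu_0)^T · [...] = (-2.75)·(-14) + (5.25)·(3) = 54.25.

Step 5 — scale by n: T² = 4 · 54.25 = 217.

T² ≈ 217


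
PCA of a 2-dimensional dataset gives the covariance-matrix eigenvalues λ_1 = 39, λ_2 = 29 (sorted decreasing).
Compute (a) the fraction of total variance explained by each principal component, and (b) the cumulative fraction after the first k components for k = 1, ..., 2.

Step 1 — total variance = trace(Sigma) = Σ λ_i = 39 + 29 = 68.

Step 2 — fraction explained by component i = λ_i / Σ λ:
  PC1: 39/68 = 0.5735
  PC2: 29/68 = 0.4265

Step 3 — cumulative fraction after k components = (λ_1 + ... + λ_k) / Σ λ:
  k = 1: 39/68 = 0.5735
  k = 2: (39 + 29)/68 = 68/68 = 1

Summary (fraction, with percent):

explained: PC1 0.5735 (57.35%), PC2 0.4265 (42.65%);  cumulative: 0.5735, 1


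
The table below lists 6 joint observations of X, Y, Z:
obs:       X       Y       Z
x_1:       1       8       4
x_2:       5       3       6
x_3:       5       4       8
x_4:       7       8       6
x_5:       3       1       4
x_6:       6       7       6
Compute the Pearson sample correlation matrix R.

Step 1 — column means:
  mean(X) = (1 + 5 + 5 + 7 + 3 + 6) / 6 = 27/6 = 4.5
  mean(Y) = (8 + 3 + 4 + 8 + 1 + 7) / 6 = 31/6 = 5.1667
  mean(Z) = (4 + 6 + 8 + 6 + 4 + 6) / 6 = 34/6 = 5.6667

Step 2 — sample variances and covariances s[i,j] = (1/(n-1)) · Σ_k (x_{k,i} - mean_i) · (x_{k,j} - mean_j), with n-1 = 5:
  s[X,X] = ((-3.5)·(-3.5) + (0.5)·(0.5) + (0.5)·(0.5) + (2.5)·(2.5) + (-1.5)·(-1.5) + (1.5)·(1.5)) / 5 = 23.5/5 = 4.7
  s[X,Y] = ((-3.5)·(2.8333) + (0.5)·(-2.1667) + (0.5)·(-1.1667) + (2.5)·(2.8333) + (-1.5)·(-4.1667) + (1.5)·(1.8333)) / 5 = 4.5/5 = 0.9
  s[X,Z] = ((-3.5)·(-1.6667) + (0.5)·(0.3333) + (0.5)·(2.3333) + (2.5)·(0.3333) + (-1.5)·(-1.6667) + (1.5)·(0.3333)) / 5 = 11/5 = 2.2
  s[Y,Y] = ((2.8333)·(2.8333) + (-2.1667)·(-2.1667) + (-1.1667)·(-1.1667) + (2.8333)·(2.8333) + (-4.1667)·(-4.1667) + (1.8333)·(1.8333)) / 5 = 42.8333/5 = 8.5667
  s[Y,Z] = ((2.8333)·(-1.6667) + (-2.1667)·(0.3333) + (-1.1667)·(2.3333) + (2.8333)·(0.3333) + (-4.1667)·(-1.6667) + (1.8333)·(0.3333)) / 5 = 0.3333/5 = 0.0667
  s[Z,Z] = ((-1.6667)·(-1.6667) + (0.3333)·(0.3333) + (2.3333)·(2.3333) + (0.3333)·(0.3333) + (-1.6667)·(-1.6667) + (0.3333)·(0.3333)) / 5 = 11.3333/5 = 2.2667
  Sample standard deviations s_i = √(s[i,i]):
  s(X) = √(4.7) = 2.1679
  s(Y) = √(8.5667) = 2.9269
  s(Z) = √(2.2667) = 1.5055

Step 3 — r_{ij} = s_{ij} / (s_i · s_j):
  r[X,X] = 1 (diagonal).
  r[X,Y] = 0.9 / (2.1679 · 2.9269) = 0.9 / 6.3453 = 0.1418
  r[X,Z] = 2.2 / (2.1679 · 1.5055) = 2.2 / 3.2639 = 0.674
  r[Y,Y] = 1 (diagonal).
  r[Y,Z] = 0.0667 / (2.9269 · 1.5055) = 0.0667 / 4.4066 = 0.0151
  r[Z,Z] = 1 (diagonal).

R is symmetric with unit diagonal. Assembling:

R = [[1, 0.1418, 0.674],
 [0.1418, 1, 0.0151],
 [0.674, 0.0151, 1]]


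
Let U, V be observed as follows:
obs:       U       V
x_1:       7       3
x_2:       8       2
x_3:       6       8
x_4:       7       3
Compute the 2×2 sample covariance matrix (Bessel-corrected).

Step 1 — column means:
  mean(U) = (7 + 8 + 6 + 7) / 4 = 28/4 = 7
  mean(V) = (3 + 2 + 8 + 3) / 4 = 16/4 = 4

Step 2 — sample covariance S[i,j] = (1/(n-1)) · Σ_k (x_{k,i} - mean_i) · (x_{k,j} - mean_j), with n-1 = 3.
  S[U,U] = ((0)·(0) + (1)·(1) + (-1)·(-1) + (0)·(0)) / 3 = 2/3 = 0.6667
  S[U,V] = ((0)·(-1) + (1)·(-2) + (-1)·(4) + (0)·(-1)) / 3 = -6/3 = -2
  S[V,V] = ((-1)·(-1) + (-2)·(-2) + (4)·(4) + (-1)·(-1)) / 3 = 22/3 = 7.3333

S is symmetric (S[j,i] = S[i,j]). Assembling:

S = [[0.6667, -2],
 [-2, 7.3333]]


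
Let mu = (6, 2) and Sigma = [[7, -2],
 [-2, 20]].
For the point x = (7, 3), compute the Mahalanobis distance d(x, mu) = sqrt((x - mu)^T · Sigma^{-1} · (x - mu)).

Step 1 — centre the observation: (x - mu) = (1, 1).

Step 2 — invert Sigma. det(Sigma) = 7·20 - (-2)² = 136.
  Sigma^{-1} = (1/det) · [[d, -b], [-b, a]] = [[0.1471, 0.0147],
 [0.0147, 0.0515]].

Step 3 — form the quadratic (x - mu)^T · Sigma^{-1} · (x - mu):
  Sigma^{-1} · (x - mu) = (0.1618, 0.0662).
  (x - mu)^T · [Sigma^{-1} · (x - mu)] = (1)·(0.1618) + (1)·(0.0662) = 0.2279.

Step 4 — take square root: d = √(0.2279) ≈ 0.4774.

d(x, mu) = √(0.2279) ≈ 0.4774


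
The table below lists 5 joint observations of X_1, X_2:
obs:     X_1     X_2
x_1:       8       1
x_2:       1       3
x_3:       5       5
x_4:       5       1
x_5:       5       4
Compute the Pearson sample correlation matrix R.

Step 1 — column means:
  mean(X_1) = (8 + 1 + 5 + 5 + 5) / 5 = 24/5 = 4.8
  mean(X_2) = (1 + 3 + 5 + 1 + 4) / 5 = 14/5 = 2.8

Step 2 — sample variances and covariances s[i,j] = (1/(n-1)) · Σ_k (x_{k,i} - mean_i) · (x_{k,j} - mean_j), with n-1 = 4:
  s[X_1,X_1] = ((3.2)·(3.2) + (-3.8)·(-3.8) + (0.2)·(0.2) + (0.2)·(0.2) + (0.2)·(0.2)) / 4 = 24.8/4 = 6.2
  s[X_1,X_2] = ((3.2)·(-1.8) + (-3.8)·(0.2) + (0.2)·(2.2) + (0.2)·(-1.8) + (0.2)·(1.2)) / 4 = -6.2/4 = -1.55
  s[X_2,X_2] = ((-1.8)·(-1.8) + (0.2)·(0.2) + (2.2)·(2.2) + (-1.8)·(-1.8) + (1.2)·(1.2)) / 4 = 12.8/4 = 3.2
  Sample standard deviations s_i = √(s[i,i]):
  s(X_1) = √(6.2) = 2.49
  s(X_2) = √(3.2) = 1.7889

Step 3 — r_{ij} = s_{ij} / (s_i · s_j):
  r[X_1,X_1] = 1 (diagonal).
  r[X_1,X_2] = -1.55 / (2.49 · 1.7889) = -1.55 / 4.4542 = -0.348
  r[X_2,X_2] = 1 (diagonal).

R is symmetric with unit diagonal. Assembling:

R = [[1, -0.348],
 [-0.348, 1]]


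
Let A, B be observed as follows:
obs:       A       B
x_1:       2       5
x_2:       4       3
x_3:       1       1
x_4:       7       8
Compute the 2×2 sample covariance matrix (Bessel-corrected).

Step 1 — column means:
  mean(A) = (2 + 4 + 1 + 7) / 4 = 14/4 = 3.5
  mean(B) = (5 + 3 + 1 + 8) / 4 = 17/4 = 4.25

Step 2 — sample covariance S[i,j] = (1/(n-1)) · Σ_k (x_{k,i} - mean_i) · (x_{k,j} - mean_j), with n-1 = 3.
  S[A,A] = ((-1.5)·(-1.5) + (0.5)·(0.5) + (-2.5)·(-2.5) + (3.5)·(3.5)) / 3 = 21/3 = 7
  S[A,B] = ((-1.5)·(0.75) + (0.5)·(-1.25) + (-2.5)·(-3.25) + (3.5)·(3.75)) / 3 = 19.5/3 = 6.5
  S[B,B] = ((0.75)·(0.75) + (-1.25)·(-1.25) + (-3.25)·(-3.25) + (3.75)·(3.75)) / 3 = 26.75/3 = 8.9167

S is symmetric (S[j,i] = S[i,j]). Assembling:

S = [[7, 6.5],
 [6.5, 8.9167]]


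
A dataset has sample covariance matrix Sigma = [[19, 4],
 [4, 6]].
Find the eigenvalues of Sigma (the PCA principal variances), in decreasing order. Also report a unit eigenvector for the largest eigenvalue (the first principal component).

Step 1 — characteristic polynomial of 2×2 Sigma:
  det(Sigma - λI) = λ² - trace · λ + det = 0.
  trace = 19 + 6 = 25, det = 19·6 - (4)² = 98.
Step 2 — discriminant:
  Δ = trace² - 4·det = 625 - 392 = 233.
Step 3 — eigenvalues:
  λ = (trace ± √Δ)/2 = (25 ± 15.2643)/2,
  λ_1 = 20.1322,  λ_2 = 4.8678.

Step 4 — unit eigenvector for λ_1: solve (Sigma - λ_1 I)v = 0. First row:
  (19 - 20.1322)·v_x + (4)·v_y = 0, i.e. (-1.1322)·v_x + (4)·v_y = 0,
  so v ∝ (b, λ_1 - a) = (4, 1.1322) = u.
  ||u|| = √((4)² + (1.1322)²) = √(17.2818) ≈ 4.1571,
  v_1 = u/||u|| ≈ (0.9622, 0.2723) (||v_1|| = 1).

λ_1 = 20.1322,  λ_2 = 4.8678;  v_1 ≈ (0.9622, 0.2723)


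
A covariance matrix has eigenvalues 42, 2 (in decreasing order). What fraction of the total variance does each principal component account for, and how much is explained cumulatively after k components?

Step 1 — total variance = trace(Sigma) = Σ λ_i = 42 + 2 = 44.

Step 2 — fraction explained by component i = λ_i / Σ λ:
  PC1: 42/44 = 0.9545
  PC2: 2/44 = 0.0455

Step 3 — cumulative fraction after k components = (λ_1 + ... + λ_k) / Σ λ:
  k = 1: 42/44 = 0.9545
  k = 2: (42 + 2)/44 = 44/44 = 1

Summary (fraction, with percent):

explained: PC1 0.9545 (95.45%), PC2 0.0455 (4.55%);  cumulative: 0.9545, 1


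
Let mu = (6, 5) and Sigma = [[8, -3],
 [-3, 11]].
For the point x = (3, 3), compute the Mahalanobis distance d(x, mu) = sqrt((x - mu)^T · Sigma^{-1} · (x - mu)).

Step 1 — centre the observation: (x - mu) = (-3, -2).

Step 2 — invert Sigma. det(Sigma) = 8·11 - (-3)² = 79.
  Sigma^{-1} = (1/det) · [[d, -b], [-b, a]] = [[0.1392, 0.038],
 [0.038, 0.1013]].

Step 3 — form the quadratic (x - mu)^T · Sigma^{-1} · (x - mu):
  Sigma^{-1} · (x - mu) = (-0.4937, -0.3165).
  (x - mu)^T · [Sigma^{-1} · (x - mu)] = (-3)·(-0.4937) + (-2)·(-0.3165) = 2.1139.

Step 4 — take square root: d = √(2.1139) ≈ 1.4539.

d(x, mu) = √(2.1139) ≈ 1.4539


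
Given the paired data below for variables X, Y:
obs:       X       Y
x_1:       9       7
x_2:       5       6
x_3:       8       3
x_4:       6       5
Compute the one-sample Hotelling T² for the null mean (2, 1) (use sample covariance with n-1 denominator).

Step 1 — sample mean vector:
  mean(X) = (9 + 5 + 8 + 6) / 4 = 28/4 = 7
  mean(Y) = (7 + 6 + 3 + 5) / 4 = 21/4 = 5.25
  x̄ = (7, 5.25),  deviation x̄ - mu_0 = (7, 5.25) - (2, 1) = (5, 4.25).

Step 2 — sample covariance matrix, S[i,j] = (1/(n-1)) · Σ_k (x_{k,i} - mean_i) · (x_{k,j} - mean_j), divisor n-1 = 3:
  S[X,X] = ((2)·(2) + (-2)·(-2) + (1)·(1) + (-1)·(-1)) / 3 = 10/3 = 3.3333
  S[X,Y] = ((2)·(1.75) + (-2)·(0.75) + (1)·(-2.25) + (-1)·(-0.25)) / 3 = 0/3 = 0
  S[Y,Y] = ((1.75)·(1.75) + (0.75)·(0.75) + (-2.25)·(-2.25) + (-0.25)·(-0.25)) / 3 = 8.75/3 = 2.9167
  S = [[3.3333, 0],
 [0, 2.9167]].

Step 3 — invert S. det(S) = 3.3333·2.9167 - (0)² = 9.7222.
  S^{-1} = (1/det) · [[d, -b], [-b, a]] = [[0.3, 0],
 [0, 0.3429]].

Step 4 — quadratic form (x̄ - mu_0)^T · S^{-1} · (x̄ - mu_0):
  S^{-1} · (x̄ - mu_0) = (1.5, 1.4571),
  (x̄ - mu_0)^T · [...] = (5)·(1.5) + (4.25)·(1.4571) = 13.6929.

Step 5 — scale by n: T² = 4 · 13.6929 = 54.7714.

T² ≈ 54.7714


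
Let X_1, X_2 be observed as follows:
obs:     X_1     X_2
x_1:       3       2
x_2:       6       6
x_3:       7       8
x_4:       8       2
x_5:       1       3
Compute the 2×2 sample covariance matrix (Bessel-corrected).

Step 1 — column means:
  mean(X_1) = (3 + 6 + 7 + 8 + 1) / 5 = 25/5 = 5
  mean(X_2) = (2 + 6 + 8 + 2 + 3) / 5 = 21/5 = 4.2

Step 2 — sample covariance S[i,j] = (1/(n-1)) · Σ_k (x_{k,i} - mean_i) · (x_{k,j} - mean_j), with n-1 = 4.
  S[X_1,X_1] = ((-2)·(-2) + (1)·(1) + (2)·(2) + (3)·(3) + (-4)·(-4)) / 4 = 34/4 = 8.5
  S[X_1,X_2] = ((-2)·(-2.2) + (1)·(1.8) + (2)·(3.8) + (3)·(-2.2) + (-4)·(-1.2)) / 4 = 12/4 = 3
  S[X_2,X_2] = ((-2.2)·(-2.2) + (1.8)·(1.8) + (3.8)·(3.8) + (-2.2)·(-2.2) + (-1.2)·(-1.2)) / 4 = 28.8/4 = 7.2

S is symmetric (S[j,i] = S[i,j]). Assembling:

S = [[8.5, 3],
 [3, 7.2]]


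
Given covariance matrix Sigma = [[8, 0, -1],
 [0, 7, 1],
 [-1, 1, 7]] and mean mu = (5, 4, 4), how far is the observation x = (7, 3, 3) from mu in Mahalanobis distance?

Step 1 — centre the observation: (x - mu) = (2, -1, -1).

Step 2 — invert Sigma (cofactor / det for 3×3, or solve directly):
  Sigma^{-1} = [[0.1273, -0.0027, 0.0186],
 [-0.0027, 0.1459, -0.0212],
 [0.0186, -0.0212, 0.1485]].

Step 3 — form the quadratic (x - mu)^T · Sigma^{-1} · (x - mu):
  Sigma^{-1} · (x - mu) = (0.2387, -0.13, -0.0902).
  (x - mu)^T · [Sigma^{-1} · (x - mu)] = (2)·(0.2387) + (-1)·(-0.13) + (-1)·(-0.0902) = 0.6976.

Step 4 — take square root: d = √(0.6976) ≈ 0.8352.

d(x, mu) = √(0.6976) ≈ 0.8352


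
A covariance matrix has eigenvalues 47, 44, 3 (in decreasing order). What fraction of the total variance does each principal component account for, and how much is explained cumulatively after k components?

Step 1 — total variance = trace(Sigma) = Σ λ_i = 47 + 44 + 3 = 94.

Step 2 — fraction explained by component i = λ_i / Σ λ:
  PC1: 47/94 = 0.5
  PC2: 44/94 = 0.4681
  PC3: 3/94 = 0.0319

Step 3 — cumulative fraction after k components = (λ_1 + ... + λ_k) / Σ λ:
  k = 1: 47/94 = 0.5
  k = 2: (47 + 44)/94 = 91/94 = 0.9681
  k = 3: (47 + 44 + 3)/94 = 94/94 = 1

Summary (fraction, with percent):

explained: PC1 0.5 (50%), PC2 0.4681 (46.81%), PC3 0.0319 (3.19%);  cumulative: 0.5, 0.9681, 1


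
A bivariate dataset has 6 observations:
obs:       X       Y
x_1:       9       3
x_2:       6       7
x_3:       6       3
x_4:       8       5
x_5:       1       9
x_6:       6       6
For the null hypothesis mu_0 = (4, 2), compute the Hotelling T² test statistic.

Step 1 — sample mean vector:
  mean(X) = (9 + 6 + 6 + 8 + 1 + 6) / 6 = 36/6 = 6
  mean(Y) = (3 + 7 + 3 + 5 + 9 + 6) / 6 = 33/6 = 5.5
  x̄ = (6, 5.5),  deviation x̄ - mu_0 = (6, 5.5) - (4, 2) = (2, 3.5).

Step 2 — sample covariance matrix, S[i,j] = (1/(n-1)) · Σ_k (x_{k,i} - mean_i) · (x_{k,j} - mean_j), divisor n-1 = 5:
  S[X,X] = ((3)·(3) + (0)·(0) + (0)·(0) + (2)·(2) + (-5)·(-5) + (0)·(0)) / 5 = 38/5 = 7.6
  S[X,Y] = ((3)·(-2.5) + (0)·(1.5) + (0)·(-2.5) + (2)·(-0.5) + (-5)·(3.5) + (0)·(0.5)) / 5 = -26/5 = -5.2
  S[Y,Y] = ((-2.5)·(-2.5) + (1.5)·(1.5) + (-2.5)·(-2.5) + (-0.5)·(-0.5) + (3.5)·(3.5) + (0.5)·(0.5)) / 5 = 27.5/5 = 5.5
  S = [[7.6, -5.2],
 [-5.2, 5.5]].

Step 3 — invert S. det(S) = 7.6·5.5 - (-5.2)² = 14.76.
  S^{-1} = (1/det) · [[d, -b], [-b, a]] = [[0.3726, 0.3523],
 [0.3523, 0.5149]].

Step 4 — quadratic form (x̄ - mu_0)^T · S^{-1} · (x̄ - mu_0):
  S^{-1} · (x̄ - mu_0) = (1.9783, 2.5068),
  (x̄ - mu_0)^T · [...] = (2)·(1.9783) + (3.5)·(2.5068) = 12.7304.

Step 5 — scale by n: T² = 6 · 12.7304 = 76.3821.

T² ≈ 76.3821


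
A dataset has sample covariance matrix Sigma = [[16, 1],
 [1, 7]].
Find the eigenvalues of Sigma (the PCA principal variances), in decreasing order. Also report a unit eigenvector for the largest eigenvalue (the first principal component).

Step 1 — characteristic polynomial of 2×2 Sigma:
  det(Sigma - λI) = λ² - trace · λ + det = 0.
  trace = 16 + 7 = 23, det = 16·7 - (1)² = 111.
Step 2 — discriminant:
  Δ = trace² - 4·det = 529 - 444 = 85.
Step 3 — eigenvalues:
  λ = (trace ± √Δ)/2 = (23 ± 9.2195)/2,
  λ_1 = 16.1098,  λ_2 = 6.8902.

Step 4 — unit eigenvector for λ_1: solve (Sigma - λ_1 I)v = 0. First row:
  (16 - 16.1098)·v_x + (1)·v_y = 0, i.e. (-0.1098)·v_x + (1)·v_y = 0,
  so v ∝ (b, λ_1 - a) = (1, 0.1098) = u.
  ||u|| = √((1)² + (0.1098)²) = √(1.012) ≈ 1.006,
  v_1 = u/||u|| ≈ (0.994, 0.1091) (||v_1|| = 1).

λ_1 = 16.1098,  λ_2 = 6.8902;  v_1 ≈ (0.994, 0.1091)


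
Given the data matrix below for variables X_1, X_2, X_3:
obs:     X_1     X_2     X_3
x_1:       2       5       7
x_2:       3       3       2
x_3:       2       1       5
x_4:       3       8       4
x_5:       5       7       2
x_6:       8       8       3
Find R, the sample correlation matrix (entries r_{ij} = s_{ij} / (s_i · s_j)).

Step 1 — column means:
  mean(X_1) = (2 + 3 + 2 + 3 + 5 + 8) / 6 = 23/6 = 3.8333
  mean(X_2) = (5 + 3 + 1 + 8 + 7 + 8) / 6 = 32/6 = 5.3333
  mean(X_3) = (7 + 2 + 5 + 4 + 2 + 3) / 6 = 23/6 = 3.8333

Step 2 — sample variances and covariances s[i,j] = (1/(n-1)) · Σ_k (x_{k,i} - mean_i) · (x_{k,j} - mean_j), with n-1 = 5:
  s[X_1,X_1] = ((-1.8333)·(-1.8333) + (-0.8333)·(-0.8333) + (-1.8333)·(-1.8333) + (-0.8333)·(-0.8333) + (1.1667)·(1.1667) + (4.1667)·(4.1667)) / 5 = 26.8333/5 = 5.3667
  s[X_1,X_2] = ((-1.8333)·(-0.3333) + (-0.8333)·(-2.3333) + (-1.8333)·(-4.3333) + (-0.8333)·(2.6667) + (1.1667)·(1.6667) + (4.1667)·(2.6667)) / 5 = 21.3333/5 = 4.2667
  s[X_1,X_3] = ((-1.8333)·(3.1667) + (-0.8333)·(-1.8333) + (-1.8333)·(1.1667) + (-0.8333)·(0.1667) + (1.1667)·(-1.8333) + (4.1667)·(-0.8333)) / 5 = -12.1667/5 = -2.4333
  s[X_2,X_2] = ((-0.3333)·(-0.3333) + (-2.3333)·(-2.3333) + (-4.3333)·(-4.3333) + (2.6667)·(2.6667) + (1.6667)·(1.6667) + (2.6667)·(2.6667)) / 5 = 41.3333/5 = 8.2667
  s[X_2,X_3] = ((-0.3333)·(3.1667) + (-2.3333)·(-1.8333) + (-4.3333)·(1.1667) + (2.6667)·(0.1667) + (1.6667)·(-1.8333) + (2.6667)·(-0.8333)) / 5 = -6.6667/5 = -1.3333
  s[X_3,X_3] = ((3.1667)·(3.1667) + (-1.8333)·(-1.8333) + (1.1667)·(1.1667) + (0.1667)·(0.1667) + (-1.8333)·(-1.8333) + (-0.8333)·(-0.8333)) / 5 = 18.8333/5 = 3.7667
  Sample standard deviations s_i = √(s[i,i]):
  s(X_1) = √(5.3667) = 2.3166
  s(X_2) = √(8.2667) = 2.8752
  s(X_3) = √(3.7667) = 1.9408

Step 3 — r_{ij} = s_{ij} / (s_i · s_j):
  r[X_1,X_1] = 1 (diagonal).
  r[X_1,X_2] = 4.2667 / (2.3166 · 2.8752) = 4.2667 / 6.6607 = 0.6406
  r[X_1,X_3] = -2.4333 / (2.3166 · 1.9408) = -2.4333 / 4.496 = -0.5412
  r[X_2,X_2] = 1 (diagonal).
  r[X_2,X_3] = -1.3333 / (2.8752 · 1.9408) = -1.3333 / 5.5801 = -0.2389
  r[X_3,X_3] = 1 (diagonal).

R is symmetric with unit diagonal. Assembling:

R = [[1, 0.6406, -0.5412],
 [0.6406, 1, -0.2389],
 [-0.5412, -0.2389, 1]]


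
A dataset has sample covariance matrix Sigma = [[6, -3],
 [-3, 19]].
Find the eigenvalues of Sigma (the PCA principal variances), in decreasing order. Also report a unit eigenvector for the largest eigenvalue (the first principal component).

Step 1 — characteristic polynomial of 2×2 Sigma:
  det(Sigma - λI) = λ² - trace · λ + det = 0.
  trace = 6 + 19 = 25, det = 6·19 - (-3)² = 105.
Step 2 — discriminant:
  Δ = trace² - 4·det = 625 - 420 = 205.
Step 3 — eigenvalues:
  λ = (trace ± √Δ)/2 = (25 ± 14.3178)/2,
  λ_1 = 19.6589,  λ_2 = 5.3411.

Step 4 — unit eigenvector for λ_1: solve (Sigma - λ_1 I)v = 0. First row:
  (6 - 19.6589)·v_x + (-3)·v_y = 0, i.e. (-13.6589)·v_x + (-3)·v_y = 0,
  so v ∝ (b, λ_1 - a) = (-3, 13.6589); multiply by -1 so the first entry is positive: u = (3, -13.6589).
  ||u|| = √((3)² + (-13.6589)²) = √(195.5658) ≈ 13.9845,
  v_1 = u/||u|| ≈ (0.2145, -0.9767) (||v_1|| = 1).

λ_1 = 19.6589,  λ_2 = 5.3411;  v_1 ≈ (0.2145, -0.9767)


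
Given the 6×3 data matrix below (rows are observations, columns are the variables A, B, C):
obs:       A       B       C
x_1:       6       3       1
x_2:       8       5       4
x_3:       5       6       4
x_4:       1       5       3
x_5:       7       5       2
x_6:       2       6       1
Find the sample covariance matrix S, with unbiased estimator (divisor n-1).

Step 1 — column means:
  mean(A) = (6 + 8 + 5 + 1 + 7 + 2) / 6 = 29/6 = 4.8333
  mean(B) = (3 + 5 + 6 + 5 + 5 + 6) / 6 = 30/6 = 5
  mean(C) = (1 + 4 + 4 + 3 + 2 + 1) / 6 = 15/6 = 2.5

Step 2 — sample covariance S[i,j] = (1/(n-1)) · Σ_k (x_{k,i} - mean_i) · (x_{k,j} - mean_j), with n-1 = 5.
  S[A,A] = ((1.1667)·(1.1667) + (3.1667)·(3.1667) + (0.1667)·(0.1667) + (-3.8333)·(-3.8333) + (2.1667)·(2.1667) + (-2.8333)·(-2.8333)) / 5 = 38.8333/5 = 7.7667
  S[A,B] = ((1.1667)·(-2) + (3.1667)·(0) + (0.1667)·(1) + (-3.8333)·(0) + (2.1667)·(0) + (-2.8333)·(1)) / 5 = -5/5 = -1
  S[A,C] = ((1.1667)·(-1.5) + (3.1667)·(1.5) + (0.1667)·(1.5) + (-3.8333)·(0.5) + (2.1667)·(-0.5) + (-2.8333)·(-1.5)) / 5 = 4.5/5 = 0.9
  S[B,B] = ((-2)·(-2) + (0)·(0) + (1)·(1) + (0)·(0) + (0)·(0) + (1)·(1)) / 5 = 6/5 = 1.2
  S[B,C] = ((-2)·(-1.5) + (0)·(1.5) + (1)·(1.5) + (0)·(0.5) + (0)·(-0.5) + (1)·(-1.5)) / 5 = 3/5 = 0.6
  S[C,C] = ((-1.5)·(-1.5) + (1.5)·(1.5) + (1.5)·(1.5) + (0.5)·(0.5) + (-0.5)·(-0.5) + (-1.5)·(-1.5)) / 5 = 9.5/5 = 1.9

S is symmetric (S[j,i] = S[i,j]). Assembling:

S = [[7.7667, -1, 0.9],
 [-1, 1.2, 0.6],
 [0.9, 0.6, 1.9]]


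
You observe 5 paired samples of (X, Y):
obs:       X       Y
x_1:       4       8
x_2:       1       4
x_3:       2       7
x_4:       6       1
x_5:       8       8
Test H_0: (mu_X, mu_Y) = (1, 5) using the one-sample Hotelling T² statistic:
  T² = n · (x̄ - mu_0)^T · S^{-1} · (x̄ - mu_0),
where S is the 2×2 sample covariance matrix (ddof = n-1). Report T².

Step 1 — sample mean vector:
  mean(X) = (4 + 1 + 2 + 6 + 8) / 5 = 21/5 = 4.2
  mean(Y) = (8 + 4 + 7 + 1 + 8) / 5 = 28/5 = 5.6
  x̄ = (4.2, 5.6),  deviation x̄ - mu_0 = (4.2, 5.6) - (1, 5) = (3.2, 0.6).

Step 2 — sample covariance matrix, S[i,j] = (1/(n-1)) · Σ_k (x_{k,i} - mean_i) · (x_{k,j} - mean_j), divisor n-1 = 4:
  S[X,X] = ((-0.2)·(-0.2) + (-3.2)·(-3.2) + (-2.2)·(-2.2) + (1.8)·(1.8) + (3.8)·(3.8)) / 4 = 32.8/4 = 8.2
  S[X,Y] = ((-0.2)·(2.4) + (-3.2)·(-1.6) + (-2.2)·(1.4) + (1.8)·(-4.6) + (3.8)·(2.4)) / 4 = 2.4/4 = 0.6
  S[Y,Y] = ((2.4)·(2.4) + (-1.6)·(-1.6) + (1.4)·(1.4) + (-4.6)·(-4.6) + (2.4)·(2.4)) / 4 = 37.2/4 = 9.3
  S = [[8.2, 0.6],
 [0.6, 9.3]].

Step 3 — invert S. det(S) = 8.2·9.3 - (0.6)² = 75.9.
  S^{-1} = (1/det) · [[d, -b], [-b, a]] = [[0.1225, -0.0079],
 [-0.0079, 0.108]].

Step 4 — quadratic form (x̄ - mu_0)^T · S^{-1} · (x̄ - mu_0):
  S^{-1} · (x̄ - mu_0) = (0.3874, 0.0395),
  (x̄ - mu_0)^T · [...] = (3.2)·(0.3874) + (0.6)·(0.0395) = 1.2632.

Step 5 — scale by n: T² = 5 · 1.2632 = 6.3162.

T² ≈ 6.3162


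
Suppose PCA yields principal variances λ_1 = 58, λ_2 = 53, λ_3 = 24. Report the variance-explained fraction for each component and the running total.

Step 1 — total variance = trace(Sigma) = Σ λ_i = 58 + 53 + 24 = 135.

Step 2 — fraction explained by component i = λ_i / Σ λ:
  PC1: 58/135 = 0.4296
  PC2: 53/135 = 0.3926
  PC3: 24/135 = 0.1778

Step 3 — cumulative fraction after k components = (λ_1 + ... + λ_k) / Σ λ:
  k = 1: 58/135 = 0.4296
  k = 2: (58 + 53)/135 = 111/135 = 0.8222
  k = 3: (58 + 53 + 24)/135 = 135/135 = 1

Summary (fraction, with percent):

explained: PC1 0.4296 (42.96%), PC2 0.3926 (39.26%), PC3 0.1778 (17.78%);  cumulative: 0.4296, 0.8222, 1


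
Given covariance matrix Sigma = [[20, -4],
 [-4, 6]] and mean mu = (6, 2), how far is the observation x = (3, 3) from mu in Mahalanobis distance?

Step 1 — centre the observation: (x - mu) = (-3, 1).

Step 2 — invert Sigma. det(Sigma) = 20·6 - (-4)² = 104.
  Sigma^{-1} = (1/det) · [[d, -b], [-b, a]] = [[0.0577, 0.0385],
 [0.0385, 0.1923]].

Step 3 — form the quadratic (x - mu)^T · Sigma^{-1} · (x - mu):
  Sigma^{-1} · (x - mu) = (-0.1346, 0.0769).
  (x - mu)^T · [Sigma^{-1} · (x - mu)] = (-3)·(-0.1346) + (1)·(0.0769) = 0.4808.

Step 4 — take square root: d = √(0.4808) ≈ 0.6934.

d(x, mu) = √(0.4808) ≈ 0.6934


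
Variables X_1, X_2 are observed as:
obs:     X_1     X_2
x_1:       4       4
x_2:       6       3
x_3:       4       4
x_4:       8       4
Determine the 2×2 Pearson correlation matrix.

Step 1 — column means:
  mean(X_1) = (4 + 6 + 4 + 8) / 4 = 22/4 = 5.5
  mean(X_2) = (4 + 3 + 4 + 4) / 4 = 15/4 = 3.75

Step 2 — sample variances and covariances s[i,j] = (1/(n-1)) · Σ_k (x_{k,i} - mean_i) · (x_{k,j} - mean_j), with n-1 = 3:
  s[X_1,X_1] = ((-1.5)·(-1.5) + (0.5)·(0.5) + (-1.5)·(-1.5) + (2.5)·(2.5)) / 3 = 11/3 = 3.6667
  s[X_1,X_2] = ((-1.5)·(0.25) + (0.5)·(-0.75) + (-1.5)·(0.25) + (2.5)·(0.25)) / 3 = -0.5/3 = -0.1667
  s[X_2,X_2] = ((0.25)·(0.25) + (-0.75)·(-0.75) + (0.25)·(0.25) + (0.25)·(0.25)) / 3 = 0.75/3 = 0.25
  Sample standard deviations s_i = √(s[i,i]):
  s(X_1) = √(3.6667) = 1.9149
  s(X_2) = √(0.25) = 0.5

Step 3 — r_{ij} = s_{ij} / (s_i · s_j):
  r[X_1,X_1] = 1 (diagonal).
  r[X_1,X_2] = -0.1667 / (1.9149 · 0.5) = -0.1667 / 0.9574 = -0.1741
  r[X_2,X_2] = 1 (diagonal).

R is symmetric with unit diagonal. Assembling:

R = [[1, -0.1741],
 [-0.1741, 1]]


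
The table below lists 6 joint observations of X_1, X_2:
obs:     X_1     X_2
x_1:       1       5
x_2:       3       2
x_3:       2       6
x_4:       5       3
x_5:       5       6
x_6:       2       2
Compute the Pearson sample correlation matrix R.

Step 1 — column means:
  mean(X_1) = (1 + 3 + 2 + 5 + 5 + 2) / 6 = 18/6 = 3
  mean(X_2) = (5 + 2 + 6 + 3 + 6 + 2) / 6 = 24/6 = 4

Step 2 — sample variances and covariances s[i,j] = (1/(n-1)) · Σ_k (x_{k,i} - mean_i) · (x_{k,j} - mean_j), with n-1 = 5:
  s[X_1,X_1] = ((-2)·(-2) + (0)·(0) + (-1)·(-1) + (2)·(2) + (2)·(2) + (-1)·(-1)) / 5 = 14/5 = 2.8
  s[X_1,X_2] = ((-2)·(1) + (0)·(-2) + (-1)·(2) + (2)·(-1) + (2)·(2) + (-1)·(-2)) / 5 = 0/5 = 0
  s[X_2,X_2] = ((1)·(1) + (-2)·(-2) + (2)·(2) + (-1)·(-1) + (2)·(2) + (-2)·(-2)) / 5 = 18/5 = 3.6
  Sample standard deviations s_i = √(s[i,i]):
  s(X_1) = √(2.8) = 1.6733
  s(X_2) = √(3.6) = 1.8974

Step 3 — r_{ij} = s_{ij} / (s_i · s_j):
  r[X_1,X_1] = 1 (diagonal).
  r[X_1,X_2] = 0 / (1.6733 · 1.8974) = 0 / 3.1749 = 0
  r[X_2,X_2] = 1 (diagonal).

R is symmetric with unit diagonal. Assembling:

R = [[1, 0],
 [0, 1]]


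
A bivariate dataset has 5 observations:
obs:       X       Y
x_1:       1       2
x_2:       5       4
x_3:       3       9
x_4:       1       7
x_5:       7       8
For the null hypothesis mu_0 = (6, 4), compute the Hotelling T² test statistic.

Step 1 — sample mean vector:
  mean(X) = (1 + 5 + 3 + 1 + 7) / 5 = 17/5 = 3.4
  mean(Y) = (2 + 4 + 9 + 7 + 8) / 5 = 30/5 = 6
  x̄ = (3.4, 6),  deviation x̄ - mu_0 = (3.4, 6) - (6, 4) = (-2.6, 2).

Step 2 — sample covariance matrix, S[i,j] = (1/(n-1)) · Σ_k (x_{k,i} - mean_i) · (x_{k,j} - mean_j), divisor n-1 = 4:
  S[X,X] = ((-2.4)·(-2.4) + (1.6)·(1.6) + (-0.4)·(-0.4) + (-2.4)·(-2.4) + (3.6)·(3.6)) / 4 = 27.2/4 = 6.8
  S[X,Y] = ((-2.4)·(-4) + (1.6)·(-2) + (-0.4)·(3) + (-2.4)·(1) + (3.6)·(2)) / 4 = 10/4 = 2.5
  S[Y,Y] = ((-4)·(-4) + (-2)·(-2) + (3)·(3) + (1)·(1) + (2)·(2)) / 4 = 34/4 = 8.5
  S = [[6.8, 2.5],
 [2.5, 8.5]].

Step 3 — invert S. det(S) = 6.8·8.5 - (2.5)² = 51.55.
  S^{-1} = (1/det) · [[d, -b], [-b, a]] = [[0.1649, -0.0485],
 [-0.0485, 0.1319]].

Step 4 — quadratic form (x̄ - mu_0)^T · S^{-1} · (x̄ - mu_0):
  S^{-1} · (x̄ - mu_0) = (-0.5257, 0.3899),
  (x̄ - mu_0)^T · [...] = (-2.6)·(-0.5257) + (2)·(0.3899) = 2.1467.

Step 5 — scale by n: T² = 5 · 2.1467 = 10.7333.

T² ≈ 10.7333


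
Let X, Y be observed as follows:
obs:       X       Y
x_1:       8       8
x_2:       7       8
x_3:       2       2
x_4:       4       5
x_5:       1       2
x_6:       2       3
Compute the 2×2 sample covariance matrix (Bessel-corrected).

Step 1 — column means:
  mean(X) = (8 + 7 + 2 + 4 + 1 + 2) / 6 = 24/6 = 4
  mean(Y) = (8 + 8 + 2 + 5 + 2 + 3) / 6 = 28/6 = 4.6667

Step 2 — sample covariance S[i,j] = (1/(n-1)) · Σ_k (x_{k,i} - mean_i) · (x_{k,j} - mean_j), with n-1 = 5.
  S[X,X] = ((4)·(4) + (3)·(3) + (-2)·(-2) + (0)·(0) + (-3)·(-3) + (-2)·(-2)) / 5 = 42/5 = 8.4
  S[X,Y] = ((4)·(3.3333) + (3)·(3.3333) + (-2)·(-2.6667) + (0)·(0.3333) + (-3)·(-2.6667) + (-2)·(-1.6667)) / 5 = 40/5 = 8
  S[Y,Y] = ((3.3333)·(3.3333) + (3.3333)·(3.3333) + (-2.6667)·(-2.6667) + (0.3333)·(0.3333) + (-2.6667)·(-2.6667) + (-1.6667)·(-1.6667)) / 5 = 39.3333/5 = 7.8667

S is symmetric (S[j,i] = S[i,j]). Assembling:

S = [[8.4, 8],
 [8, 7.8667]]


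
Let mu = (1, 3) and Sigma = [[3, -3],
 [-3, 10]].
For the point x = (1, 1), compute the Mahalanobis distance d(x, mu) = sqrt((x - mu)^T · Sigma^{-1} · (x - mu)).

Step 1 — centre the observation: (x - mu) = (0, -2).

Step 2 — invert Sigma. det(Sigma) = 3·10 - (-3)² = 21.
  Sigma^{-1} = (1/det) · [[d, -b], [-b, a]] = [[0.4762, 0.1429],
 [0.1429, 0.1429]].

Step 3 — form the quadratic (x - mu)^T · Sigma^{-1} · (x - mu):
  Sigma^{-1} · (x - mu) = (-0.2857, -0.2857).
  (x - mu)^T · [Sigma^{-1} · (x - mu)] = (0)·(-0.2857) + (-2)·(-0.2857) = 0.5714.

Step 4 — take square root: d = √(0.5714) ≈ 0.7559.

d(x, mu) = √(0.5714) ≈ 0.7559


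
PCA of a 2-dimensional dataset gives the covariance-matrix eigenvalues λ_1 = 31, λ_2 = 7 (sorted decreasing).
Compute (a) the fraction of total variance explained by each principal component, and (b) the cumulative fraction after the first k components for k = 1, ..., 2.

Step 1 — total variance = trace(Sigma) = Σ λ_i = 31 + 7 = 38.

Step 2 — fraction explained by component i = λ_i / Σ λ:
  PC1: 31/38 = 0.8158
  PC2: 7/38 = 0.1842

Step 3 — cumulative fraction after k components = (λ_1 + ... + λ_k) / Σ λ:
  k = 1: 31/38 = 0.8158
  k = 2: (31 + 7)/38 = 38/38 = 1

Summary (fraction, with percent):

explained: PC1 0.8158 (81.58%), PC2 0.1842 (18.42%);  cumulative: 0.8158, 1


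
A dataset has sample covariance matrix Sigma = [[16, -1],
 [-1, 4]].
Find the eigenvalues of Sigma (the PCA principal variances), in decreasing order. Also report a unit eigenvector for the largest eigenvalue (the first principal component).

Step 1 — characteristic polynomial of 2×2 Sigma:
  det(Sigma - λI) = λ² - trace · λ + det = 0.
  trace = 16 + 4 = 20, det = 16·4 - (-1)² = 63.
Step 2 — discriminant:
  Δ = trace² - 4·det = 400 - 252 = 148.
Step 3 — eigenvalues:
  λ = (trace ± √Δ)/2 = (20 ± 12.1655)/2,
  λ_1 = 16.0828,  λ_2 = 3.9172.

Step 4 — unit eigenvector for λ_1: solve (Sigma - λ_1 I)v = 0. First row:
  (16 - 16.0828)·v_x + (-1)·v_y = 0, i.e. (-0.0828)·v_x + (-1)·v_y = 0,
  so v ∝ (b, λ_1 - a) = (-1, 0.0828); multiply by -1 so the first entry is positive: u = (1, -0.0828).
  ||u|| = √((1)² + (-0.0828)²) = √(1.0068) ≈ 1.0034,
  v_1 = u/||u|| ≈ (0.9966, -0.0825) (||v_1|| = 1).

λ_1 = 16.0828,  λ_2 = 3.9172;  v_1 ≈ (0.9966, -0.0825)
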